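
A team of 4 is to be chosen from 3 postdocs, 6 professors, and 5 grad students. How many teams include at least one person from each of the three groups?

495

Total 4-person selections from all 14: C(14,4) = 1001.
Selections missing a whole group: no postdocs → C(11,4) = 330; no professors → C(8,4) = 70; no grad students → C(9,4) = 126.
Add back selections omitting two groups (i.e. drawn from a single group): C(3,4) + C(6,4) + C(5,4) = 20.
By inclusion–exclusion: 1001 − 526 + 20 = 495.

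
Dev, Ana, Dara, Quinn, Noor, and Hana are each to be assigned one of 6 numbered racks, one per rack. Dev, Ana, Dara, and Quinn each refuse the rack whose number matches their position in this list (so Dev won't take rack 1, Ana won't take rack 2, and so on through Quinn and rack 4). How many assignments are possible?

Let Aᵢ (for 1 ≤ i ≤ 4) be the placements that put person i in their forbidden rack. Any j of these fix j positions, leaving (6−j)! ways to fill the rest, and there are C(4,j) ways to pick which j.
By inclusion–exclusion, the number of valid placements is Σ_{j=0}^{4} (−1)^j C(4,j)·(6−j)!.
Computing: 720 − 480 + 144 − 24 + 2 = 362.

362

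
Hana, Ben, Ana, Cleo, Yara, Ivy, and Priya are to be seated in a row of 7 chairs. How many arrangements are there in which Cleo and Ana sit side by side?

Glue Cleo and Ana into one block (2 internal orders), leaving 6 units to arrange in a row.
That gives 2 × 6! = 2 × 720 = 1440.

1440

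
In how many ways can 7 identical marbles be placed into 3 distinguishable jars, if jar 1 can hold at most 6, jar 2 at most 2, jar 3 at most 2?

8

Without the upper bounds there are C(9,2) = 36 ways to split 7 among 3 jars.
Subtract solutions that violate a single cap (substitute x_i' = x_i − (cap_i+1)): x_1 ≥ 7 gives C(2,2) = 1; x_2 ≥ 3 gives C(6,2) = 15; x_3 ≥ 3 gives C(6,2) = 15. Together 31.
Add back pairs where two caps are both exceeded: 0 + 0 + 3 = 3.
By inclusion–exclusion the count is 36 − 31 + 3 = 8.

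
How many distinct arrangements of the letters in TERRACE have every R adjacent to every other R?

Treat the 2 copies of R as a single block. The multiset to arrange is then {RR, A, C, E, E, T}, 6 items in all.
That gives (6)!/(2!) = 360 arrangements.

360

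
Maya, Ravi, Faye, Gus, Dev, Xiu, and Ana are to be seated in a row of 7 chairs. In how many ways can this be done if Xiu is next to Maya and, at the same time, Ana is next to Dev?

Treat {Xiu,Maya} as one block (2 orders) and {Ana,Dev} as another (2 orders).
That leaves 5 units to arrange: 2 × 2 × 5! = 4 × 120 = 480.

480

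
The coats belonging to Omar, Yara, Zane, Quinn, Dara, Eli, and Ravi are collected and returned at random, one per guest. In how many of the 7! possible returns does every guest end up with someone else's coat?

1854

Count assignments avoiding every fixed point. For any j of the 7 guests fixed to their own coat, the other 7−j can be arranged in (7−j)! ways.
By inclusion–exclusion this is Σ_{j=0}^{7} (−1)^j C(7,j)·(7−j)!.
Computing: 5040 − 5040 + 2520 − 840 + 210 − 42 + 7 − 1 = 1854.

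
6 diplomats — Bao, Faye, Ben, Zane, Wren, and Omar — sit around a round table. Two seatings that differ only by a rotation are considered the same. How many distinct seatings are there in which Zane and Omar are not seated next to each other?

Without the restriction there are (5)! = 120 seatings.
Those with Zane next to Omar: fuse the pair into one unit and seat 5 units around a circle — 2·(4)! = 48.
Subtracting, 120 − 48 = 72.

72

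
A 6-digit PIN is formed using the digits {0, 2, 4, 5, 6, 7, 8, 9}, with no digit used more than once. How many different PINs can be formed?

20160

With no repetition, fill the 6 digits in order: 8 choices, then 7, down to 3.
8 × 7 × 6 × 5 × 4 × 3 = 20160.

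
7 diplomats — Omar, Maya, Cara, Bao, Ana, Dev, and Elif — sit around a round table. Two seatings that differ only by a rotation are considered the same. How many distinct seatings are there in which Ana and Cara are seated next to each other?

240

Glue Ana and Cara into a block (2 internal orders). Seating 6 units around a circle gives (5)! arrangements.
So 2 × (5)! = 2 × 120 = 240.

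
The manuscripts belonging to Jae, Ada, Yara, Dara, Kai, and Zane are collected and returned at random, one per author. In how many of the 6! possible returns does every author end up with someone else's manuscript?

Let Aᵢ be the assignments in which author i gets their own manuscript. We want the size of the complement of A₁∪…∪A_6.
By inclusion–exclusion this is Σ_{j=0}^{6} (−1)^j C(6,j)·(6−j)!.
Computing: 720 − 720 + 360 − 120 + 30 − 6 + 1 = 265.

265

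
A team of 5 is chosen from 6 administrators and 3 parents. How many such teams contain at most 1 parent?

51

Split by how many parents are chosen (0 through 1).
Sum: C(3,0)·C(6,5) + C(3,1)·C(6,4) = 6 + 45 = 51.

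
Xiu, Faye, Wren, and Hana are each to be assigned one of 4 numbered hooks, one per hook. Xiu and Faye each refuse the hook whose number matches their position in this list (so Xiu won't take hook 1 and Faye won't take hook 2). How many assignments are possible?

Let Aᵢ (for i ∈ {1, 2}) be the placements that put person i in their forbidden hook. Any j of these fix j positions, leaving (4−j)! ways to fill the rest, and there are C(2,j) ways to pick which j.
By inclusion–exclusion, the number of valid placements is Σ_{j=0}^{2} (−1)^j C(2,j)·(4−j)!.
Computing: 24 − 12 + 2 = 14.

14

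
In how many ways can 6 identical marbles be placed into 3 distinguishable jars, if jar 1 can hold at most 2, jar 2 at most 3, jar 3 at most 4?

9

Ignoring the caps, the number of non-negative solutions to x_1+…+x_3 = 6 is C(8,2) = 28.
Subtract solutions that violate a single cap (substitute x_i' = x_i − (cap_i+1)): x_1 ≥ 3 gives C(5,2) = 10; x_2 ≥ 4 gives C(4,2) = 6; x_3 ≥ 5 gives C(3,2) = 3. Together 19.
No two caps can be exceeded simultaneously, so the pair terms are all 0.
By inclusion–exclusion the count is 28 − 19 + 0 = 9.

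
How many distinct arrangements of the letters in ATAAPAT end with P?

15

With the last slot taken by P, it remains to arrange the other 6 letters (ATAAAT).
Those 6 letters have A appearing 4 times and T appearing twice, giving (6)!/(4!·2!) = 15.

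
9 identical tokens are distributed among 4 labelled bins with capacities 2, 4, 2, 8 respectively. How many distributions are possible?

Ignoring the caps, the number of non-negative solutions to x_1+…+x_4 = 9 is C(12,3) = 220.
Subtract solutions that violate a single cap (substitute x_i' = x_i − (cap_i+1)): x_1 ≥ 3 gives C(9,3) = 84; x_2 ≥ 5 gives C(7,3) = 35; x_3 ≥ 3 gives C(9,3) = 84; x_4 ≥ 9 gives C(3,3) = 1. Together 204.
Add back pairs where two caps are both exceeded: 4 + 20 + 0 + 4 + 0 + 0 = 28.
By inclusion–exclusion the count is 220 − 204 + 28 = 44.

44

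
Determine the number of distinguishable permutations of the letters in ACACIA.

The 6 letters of ACACIA have repeats: A appearing 3 times and C appearing twice.
Dividing 6! = 720 by 3!·2! = 12 for the repeated letters gives 60.

60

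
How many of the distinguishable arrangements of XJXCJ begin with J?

Fix J in the first position and arrange the remaining 4 letters.
Those 4 letters have X appearing twice, giving (4)!/(2!) = 12.

12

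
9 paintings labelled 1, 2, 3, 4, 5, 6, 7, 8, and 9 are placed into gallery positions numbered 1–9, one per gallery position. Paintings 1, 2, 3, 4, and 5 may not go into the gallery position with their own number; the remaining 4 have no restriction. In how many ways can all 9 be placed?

Let Aᵢ (for 1 ≤ i ≤ 5) be the placements that put painting i in its forbidden gallery position. Any j of these fix j positions, leaving (9−j)! ways to fill the rest, and there are C(5,j) ways to pick which j.
By inclusion–exclusion, the number of valid placements is Σ_{j=0}^{5} (−1)^j C(5,j)·(9−j)!.
Computing: 362880 − 201600 + 50400 − 7200 + 600 − 24 = 205056.

205056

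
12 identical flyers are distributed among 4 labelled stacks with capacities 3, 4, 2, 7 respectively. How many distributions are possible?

30

By stars and bars, unrestricted non-negative solutions to x_1+…+x_4 = 12 number C(12+3,3) = 455.
Subtract solutions that violate a single cap (substitute x_i' = x_i − (cap_i+1)): x_1 ≥ 4 gives C(11,3) = 165; x_2 ≥ 5 gives C(10,3) = 120; x_3 ≥ 3 gives C(12,3) = 220; x_4 ≥ 8 gives C(7,3) = 35. Together 540.
Add back pairs where two caps are both exceeded: 20 + 56 + 1 + 35 + 0 + 4 = 116.
Subtract triples: 1 + 0 + 0 + 0 = 1.
By inclusion–exclusion the count is 455 − 540 + 116 − 1 = 30.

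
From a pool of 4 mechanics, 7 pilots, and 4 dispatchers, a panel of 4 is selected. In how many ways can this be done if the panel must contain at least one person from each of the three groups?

672

Unrestricted: C(15,4) = 1365 ways to pick any 4 of the 15.
Subtract selections that omit an entire group: no mechanics → C(11,4) = 330; no pilots → C(8,4) = 70; no dispatchers → C(11,4) = 330.
Add back selections omitting two groups (i.e. drawn from a single group): C(4,4) + C(7,4) + C(4,4) = 37.
By inclusion–exclusion: 1365 − 730 + 37 = 672.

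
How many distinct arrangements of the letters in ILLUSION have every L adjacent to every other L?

2520

Treat the 2 copies of L as a single block. The multiset to arrange is then {LL, I, I, N, O, S, U}, 7 items in all.
That gives (7)!/(2!) = 2520 arrangements.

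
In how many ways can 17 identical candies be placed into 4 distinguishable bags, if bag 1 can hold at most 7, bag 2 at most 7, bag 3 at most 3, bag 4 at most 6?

74

Ignoring the caps, the number of non-negative solutions to x_1+…+x_4 = 17 is C(20,3) = 1140.
Subtract solutions that violate a single cap (substitute x_i' = x_i − (cap_i+1)): x_1 ≥ 8 gives C(12,3) = 220; x_2 ≥ 8 gives C(12,3) = 220; x_3 ≥ 4 gives C(16,3) = 560; x_4 ≥ 7 gives C(13,3) = 286. Together 1286.
Add back pairs where two caps are both exceeded: 4 + 56 + 10 + 56 + 10 + 84 = 220.
By inclusion–exclusion the count is 1140 − 1286 + 220 = 74.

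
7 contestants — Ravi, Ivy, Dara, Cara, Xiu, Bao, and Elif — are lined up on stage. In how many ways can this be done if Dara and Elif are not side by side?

Of the 7! = 5040 arrangements, those with Dara and Elif adjacent number 2 × 6! = 1440 (treat the pair as a block with 2 internal orders).
So 5040 − 1440 = 3600 arrangements keep them apart.

3600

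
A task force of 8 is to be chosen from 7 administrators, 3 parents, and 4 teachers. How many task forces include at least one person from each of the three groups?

2793

Total 8-person selections from all 14: C(14,8) = 3003.
Subtract selections that omit an entire group: no administrators → C(7,8) = 0; no parents → C(11,8) = 165; no teachers → C(10,8) = 45.
Add back selections omitting two groups (i.e. drawn from a single group): C(7,8) + C(3,8) + C(4,8) = 0.
By inclusion–exclusion: 3003 − 210 + 0 = 2793.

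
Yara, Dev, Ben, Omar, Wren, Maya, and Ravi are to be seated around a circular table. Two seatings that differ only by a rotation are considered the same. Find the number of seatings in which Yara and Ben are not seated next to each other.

Without the restriction there are (6)! = 720 seatings.
Seatings with Yara beside Ben: treat them as a block with 2 internal orders, giving 2 × (5)! = 240.
Subtracting, 720 − 240 = 480.

480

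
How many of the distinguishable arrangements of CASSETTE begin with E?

1260

Fix E in the first position and arrange the remaining 7 letters.
Those 7 letters have S appearing twice and T appearing twice, giving (7)!/(2!·2!) = 1260.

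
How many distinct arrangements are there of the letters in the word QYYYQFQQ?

The 8 letters of QYYYQFQQ have repeats: Q appearing 4 times and Y appearing 3 times.
The number of distinct arrangements is 8!/(4!·3!) = 40320/144 = 280.

280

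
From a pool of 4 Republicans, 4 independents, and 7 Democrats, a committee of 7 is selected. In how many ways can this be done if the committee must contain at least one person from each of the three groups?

5768

With no constraint there are C(15,7) = 6435 possible selections.
Selections missing a whole group: no Republicans → C(11,7) = 330; no independents → C(11,7) = 330; no Democrats → C(8,7) = 8.
Add back selections omitting two groups (i.e. drawn from a single group): C(4,7) + C(4,7) + C(7,7) = 1.
By inclusion–exclusion: 6435 − 668 + 1 = 5768.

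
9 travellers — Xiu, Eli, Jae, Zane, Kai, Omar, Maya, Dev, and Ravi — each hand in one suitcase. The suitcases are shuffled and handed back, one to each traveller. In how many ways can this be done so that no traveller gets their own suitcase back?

133496

Count assignments avoiding every fixed point. For any j of the 9 travellers fixed to their own suitcase, the other 9−j can be arranged in (9−j)! ways.
By inclusion–exclusion this is Σ_{j=0}^{9} (−1)^j C(9,j)·(9−j)!.
Computing: 362880 − 362880 + 181440 − 60480 + 15120 − 3024 + 504 − 72 + 9 − 1 = 133496.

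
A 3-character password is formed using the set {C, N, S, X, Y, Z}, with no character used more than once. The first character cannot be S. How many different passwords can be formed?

100

The first character has 6−1 = 5 choices (anything except S).
The remaining 2 characters are filled from the other 5 symbols without repetition: 5 × 4 = 20.
Total: 5 × 20 = 100.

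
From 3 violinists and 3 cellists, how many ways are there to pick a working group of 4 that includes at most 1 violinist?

Split by how many violinists are chosen (0 through 1).
Sum: C(3,0)·C(3,4) + C(3,1)·C(3,3) = 0 + 3 = 3.

3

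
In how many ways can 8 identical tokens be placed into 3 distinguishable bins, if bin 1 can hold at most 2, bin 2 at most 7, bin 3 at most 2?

8

Ignoring the caps, the number of non-negative solutions to x_1+…+x_3 = 8 is C(10,2) = 45.
Subtract solutions that violate a single cap (substitute x_i' = x_i − (cap_i+1)): x_1 ≥ 3 gives C(7,2) = 21; x_2 ≥ 8 gives C(2,2) = 1; x_3 ≥ 3 gives C(7,2) = 21. Together 43.
Add back pairs where two caps are both exceeded: 0 + 6 + 0 = 6.
By inclusion–exclusion the count is 45 − 43 + 6 = 8.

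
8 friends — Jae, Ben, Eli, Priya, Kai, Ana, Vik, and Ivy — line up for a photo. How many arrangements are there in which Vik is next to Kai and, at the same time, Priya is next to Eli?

Treat {Vik,Kai} as one block (2 orders) and {Priya,Eli} as another (2 orders).
That leaves 6 units to arrange: 2 × 2 × 6! = 4 × 720 = 2880.

2880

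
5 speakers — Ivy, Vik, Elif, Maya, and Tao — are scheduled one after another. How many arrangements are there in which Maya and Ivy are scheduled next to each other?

48

Place the 3 others and the Maya-Ivy pair as 4 objects in a line; the pair has 2 internal arrangements.
That gives 2 × 4! = 2 × 24 = 48.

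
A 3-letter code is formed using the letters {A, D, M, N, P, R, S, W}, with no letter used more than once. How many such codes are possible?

336

This is a permutation of 3 out of 8: P(8,3) = 8!/5!.
8 × 7 × 6 = 336.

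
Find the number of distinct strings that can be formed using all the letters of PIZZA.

60

PIZZA has 5 letters with Z appearing twice.
So there are 5! / (2!) = 60 distinguishable arrangements.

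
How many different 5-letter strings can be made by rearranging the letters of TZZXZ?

Letter multiplicities in TZZXZ: T×1, X×1, Z×3.
The number of distinct arrangements is 5!/(3!) = 120/6 = 20.

20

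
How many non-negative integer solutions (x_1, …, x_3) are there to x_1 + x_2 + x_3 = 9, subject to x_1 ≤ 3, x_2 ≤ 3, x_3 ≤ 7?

By stars and bars, unrestricted non-negative solutions to x_1+…+x_3 = 9 number C(9+2,2) = 55.
Subtract solutions that violate a single cap (substitute x_i' = x_i − (cap_i+1)): x_1 ≥ 4 gives C(7,2) = 21; x_2 ≥ 4 gives C(7,2) = 21; x_3 ≥ 8 gives C(3,2) = 3. Together 45.
Add back pairs where two caps are both exceeded: 3 + 0 + 0 = 3.
By inclusion–exclusion the count is 55 − 45 + 3 = 13.

13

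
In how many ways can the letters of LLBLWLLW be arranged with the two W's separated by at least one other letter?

There are 8!/(5!·2!) = 168 arrangements of LLBLWLLW in total.
If the two W's are adjacent, glue them into one block, leaving 7 items to arrange: (7)!/(5!) = 42 ways.
Hence 168 − 42 = 126.

126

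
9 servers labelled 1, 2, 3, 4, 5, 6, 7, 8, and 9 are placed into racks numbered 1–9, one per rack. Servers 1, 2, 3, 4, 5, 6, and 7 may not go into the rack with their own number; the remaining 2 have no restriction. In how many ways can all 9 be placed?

Let Aᵢ (for 1 ≤ i ≤ 7) be the placements that put server i in its forbidden rack. Any j of these fix j positions, leaving (9−j)! ways to fill the rest, and there are C(7,j) ways to pick which j.
By inclusion–exclusion, the number of valid placements is Σ_{j=0}^{7} (−1)^j C(7,j)·(9−j)!.
Computing: 362880 − 282240 + 105840 − 25200 + 4200 − 504 + 42 − 2 = 165016.

165016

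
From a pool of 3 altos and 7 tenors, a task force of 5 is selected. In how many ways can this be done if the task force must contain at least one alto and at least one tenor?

With no constraint there are C(10,5) = 252 possible selections.
Selections missing a whole group: no altos → C(7,5) = 21; no tenors → C(3,5) = 0.
Both groups omitted at once is impossible, so 252 − 21 = 231.

231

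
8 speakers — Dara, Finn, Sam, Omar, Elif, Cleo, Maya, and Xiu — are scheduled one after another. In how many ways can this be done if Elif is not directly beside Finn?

Of the 8! = 40320 arrangements, those with Elif and Finn adjacent number 2 × 7! = 10080 (treat the pair as a block with 2 internal orders).
Complementary counting: 40320 − 10080 = 30240.

30240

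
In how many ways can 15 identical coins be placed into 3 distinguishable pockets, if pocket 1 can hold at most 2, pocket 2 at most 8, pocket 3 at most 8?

9

Ignoring the caps, the number of non-negative solutions to x_1+…+x_3 = 15 is C(17,2) = 136.
Subtract solutions that violate a single cap (substitute x_i' = x_i − (cap_i+1)): x_1 ≥ 3 gives C(14,2) = 91; x_2 ≥ 9 gives C(8,2) = 28; x_3 ≥ 9 gives C(8,2) = 28. Together 147.
Add back pairs where two caps are both exceeded: 10 + 10 + 0 = 20.
By inclusion–exclusion the count is 136 − 147 + 20 = 9.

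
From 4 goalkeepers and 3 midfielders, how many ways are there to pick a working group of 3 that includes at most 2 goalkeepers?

Split by how many goalkeepers are chosen (0 through 2).
Sum: C(4,0)·C(3,3) + C(4,1)·C(3,2) + C(4,2)·C(3,1) = 1 + 12 + 18 = 31.

31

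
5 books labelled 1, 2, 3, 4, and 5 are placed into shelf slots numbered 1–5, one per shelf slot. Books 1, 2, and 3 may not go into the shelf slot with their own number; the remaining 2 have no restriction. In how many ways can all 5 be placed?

Let Aᵢ (for i ∈ {1, 2, 3}) be the placements that put book i in its forbidden shelf slot. Any j of these fix j positions, leaving (5−j)! ways to fill the rest, and there are C(3,j) ways to pick which j.
By inclusion–exclusion, the number of valid placements is Σ_{j=0}^{3} (−1)^j C(3,j)·(5−j)!.
Computing: 120 − 72 + 18 − 2 = 64.

64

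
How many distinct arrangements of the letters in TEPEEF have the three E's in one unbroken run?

24

Treat the 3 copies of E as a single block. The multiset to arrange is then {EEE, F, P, T}, 4 items in all.
All 4 items are distinct, so there are (4)! = 24 arrangements.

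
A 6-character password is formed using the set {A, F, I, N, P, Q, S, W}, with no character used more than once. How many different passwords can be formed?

20160

With no repetition, fill the 6 characters in order: 8 choices, then 7, down to 3.
That product is 8 × 7 × 6 × 5 × 4 × 3 = 20160.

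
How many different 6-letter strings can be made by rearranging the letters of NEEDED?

Letter multiplicities in NEEDED: D×2, E×3, N×1.
So there are 6! / (3!·2!) = 60 distinguishable arrangements.

60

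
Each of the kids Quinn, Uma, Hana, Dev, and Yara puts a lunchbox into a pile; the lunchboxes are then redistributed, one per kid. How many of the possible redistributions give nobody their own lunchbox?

Let Aᵢ be the assignments in which kid i gets their own lunchbox. We want the size of the complement of A₁∪…∪A_5.
By inclusion–exclusion this is Σ_{j=0}^{5} (−1)^j C(5,j)·(5−j)!.
Computing: 120 − 120 + 60 − 20 + 5 − 1 = 44.

44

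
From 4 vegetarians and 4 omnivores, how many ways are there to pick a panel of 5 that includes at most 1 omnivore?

4

Split by how many omnivores are chosen (0 through 1).
Sum: C(4,0)·C(4,5) + C(4,1)·C(4,4) = 0 + 4 = 4.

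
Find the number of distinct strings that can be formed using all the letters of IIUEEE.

60

The 6 letters of IIUEEE have repeats: E appearing 3 times and I appearing twice.
So there are 6! / (3!·2!) = 60 distinguishable arrangements.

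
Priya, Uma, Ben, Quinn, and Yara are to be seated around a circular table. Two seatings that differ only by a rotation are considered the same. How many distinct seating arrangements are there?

24

Around a circle, 5 distinct people have 5!/5 = (4)! = 24 rotationally distinct seatings.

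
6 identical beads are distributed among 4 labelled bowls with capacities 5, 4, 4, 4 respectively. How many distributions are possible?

71

By stars and bars, unrestricted non-negative solutions to x_1+…+x_4 = 6 number C(6+3,3) = 84.
Subtract solutions that violate a single cap (substitute x_i' = x_i − (cap_i+1)): x_1 ≥ 6 gives C(3,3) = 1; x_2 ≥ 5 gives C(4,3) = 4; x_3 ≥ 5 gives C(4,3) = 4; x_4 ≥ 5 gives C(4,3) = 4. Together 13.
No two caps can be exceeded simultaneously, so the pair terms are all 0.
By inclusion–exclusion the count is 84 − 13 + 0 = 71.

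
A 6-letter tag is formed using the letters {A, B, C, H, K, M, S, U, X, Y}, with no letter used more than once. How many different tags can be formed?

With no repetition, fill the 6 letters in order: 10 choices, then 9, down to 5.
10 × 9 × 8 × 7 × 6 × 5 = 151200.

151200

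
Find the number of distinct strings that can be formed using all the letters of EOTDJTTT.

1680

Letter multiplicities in EOTDJTTT: D×1, E×1, J×1, O×1, T×4.
Dividing 8! = 40320 by 4! = 24 for the repeated letters gives 1680.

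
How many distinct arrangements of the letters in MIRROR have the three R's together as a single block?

Treat the 3 copies of R as a single block. The multiset to arrange is then {RRR, I, M, O}, 4 items in all.
All 4 items are distinct, so there are (4)! = 24 arrangements.

24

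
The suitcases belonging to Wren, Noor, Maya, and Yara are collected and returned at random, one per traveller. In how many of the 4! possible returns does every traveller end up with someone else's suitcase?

This is the derangement count D_4: permutations of 4 items with no fixed point.
By inclusion–exclusion this is Σ_{j=0}^{4} (−1)^j C(4,j)·(4−j)!.
Computing: 24 − 24 + 12 − 4 + 1 = 9.

9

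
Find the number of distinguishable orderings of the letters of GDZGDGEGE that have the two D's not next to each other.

2940

There are 9!/(4!·2!·2!) = 3780 arrangements of GDZGDGEGE in total.
Arrangements with the D's together: treat DD as one letter, giving (8)!/(4!·2!) = 840.
Hence 3780 − 840 = 2940.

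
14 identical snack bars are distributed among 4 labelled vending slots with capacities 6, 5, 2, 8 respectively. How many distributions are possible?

80

By stars and bars, unrestricted non-negative solutions to x_1+…+x_4 = 14 number C(14+3,3) = 680.
Subtract solutions that violate a single cap (substitute x_i' = x_i − (cap_i+1)): x_1 ≥ 7 gives C(10,3) = 120; x_2 ≥ 6 gives C(11,3) = 165; x_3 ≥ 3 gives C(14,3) = 364; x_4 ≥ 9 gives C(8,3) = 56. Together 705.
Add back pairs where two caps are both exceeded: 4 + 35 + 0 + 56 + 0 + 10 = 105.
By inclusion–exclusion the count is 680 − 705 + 105 = 80.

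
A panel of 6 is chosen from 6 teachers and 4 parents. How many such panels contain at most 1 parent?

Split by how many parents are chosen (0 through 1).
Sum: C(4,0)·C(6,6) + C(4,1)·C(6,5) = 1 + 24 = 25.

25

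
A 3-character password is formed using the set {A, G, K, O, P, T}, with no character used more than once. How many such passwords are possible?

120

Choose and order 3 of the 6 symbols: the first character has 6 options, the next 5, then 4.
6 × 5 × 4 = 120.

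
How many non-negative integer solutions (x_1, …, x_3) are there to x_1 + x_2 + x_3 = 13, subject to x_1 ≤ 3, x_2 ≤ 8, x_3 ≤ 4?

6

By stars and bars, unrestricted non-negative solutions to x_1+…+x_3 = 13 number C(13+2,2) = 105.
Subtract solutions that violate a single cap (substitute x_i' = x_i − (cap_i+1)): x_1 ≥ 4 gives C(11,2) = 55; x_2 ≥ 9 gives C(6,2) = 15; x_3 ≥ 5 gives C(10,2) = 45. Together 115.
Add back pairs where two caps are both exceeded: 1 + 15 + 0 = 16.
By inclusion–exclusion the count is 105 − 115 + 16 = 6.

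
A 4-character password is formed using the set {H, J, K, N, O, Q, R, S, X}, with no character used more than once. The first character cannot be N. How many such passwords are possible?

The first character has 9−1 = 8 choices (anything except N).
The remaining 3 characters are filled from the other 8 symbols without repetition: 8 × 7 × 6 = 336.
Total: 8 × 336 = 2688.

2688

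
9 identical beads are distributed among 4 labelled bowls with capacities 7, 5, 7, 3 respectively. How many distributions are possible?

By stars and bars, unrestricted non-negative solutions to x_1+…+x_4 = 9 number C(9+3,3) = 220.
Subtract solutions that violate a single cap (substitute x_i' = x_i − (cap_i+1)): x_1 ≥ 8 gives C(4,3) = 4; x_2 ≥ 6 gives C(6,3) = 20; x_3 ≥ 8 gives C(4,3) = 4; x_4 ≥ 4 gives C(8,3) = 56. Together 84.
No two caps can be exceeded simultaneously, so the pair terms are all 0.
By inclusion–exclusion the count is 220 − 84 + 0 = 136.

136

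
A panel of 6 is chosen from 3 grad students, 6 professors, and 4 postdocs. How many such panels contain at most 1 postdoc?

Split by how many postdocs are chosen (0 through 1).
Sum: C(4,0)·C(9,6) + C(4,1)·C(9,5) = 84 + 504 = 588.

588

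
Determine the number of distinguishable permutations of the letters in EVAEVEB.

The 7 letters of EVAEVEB have repeats: E appearing 3 times and V appearing twice.
The number of distinct arrangements is 7!/(3!·2!) = 5040/12 = 420.

420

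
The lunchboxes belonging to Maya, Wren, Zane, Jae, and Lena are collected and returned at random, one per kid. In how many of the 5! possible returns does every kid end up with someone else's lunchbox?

Count assignments avoiding every fixed point. For any j of the 5 kids fixed to their own lunchbox, the other 5−j can be arranged in (5−j)! ways.
By inclusion–exclusion this is Σ_{j=0}^{5} (−1)^j C(5,j)·(5−j)!.
Computing: 120 − 120 + 60 − 20 + 5 − 1 = 44.

44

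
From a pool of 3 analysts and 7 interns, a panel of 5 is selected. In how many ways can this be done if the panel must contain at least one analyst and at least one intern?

With no constraint there are C(10,5) = 252 possible selections.
Subtract selections that omit an entire group: no analysts → C(7,5) = 21; no interns → C(3,5) = 0.
Both groups omitted at once is impossible, so 252 − 21 = 231.

231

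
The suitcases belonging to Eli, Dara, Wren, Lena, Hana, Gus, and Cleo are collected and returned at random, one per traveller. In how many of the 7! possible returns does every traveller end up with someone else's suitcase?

1854

Count assignments avoiding every fixed point. For any j of the 7 travellers fixed to their own suitcase, the other 7−j can be arranged in (7−j)! ways.
By inclusion–exclusion this is Σ_{j=0}^{7} (−1)^j C(7,j)·(7−j)!.
Computing: 5040 − 5040 + 2520 − 840 + 210 − 42 + 7 − 1 = 1854.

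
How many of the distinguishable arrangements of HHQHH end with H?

Fix H in the last position and arrange the remaining 4 letters.
Those 4 letters have H appearing 3 times, giving (4)!/(3!) = 4.

4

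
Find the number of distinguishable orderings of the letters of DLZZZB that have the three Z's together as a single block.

24

Treat the 3 copies of Z as a single block. The multiset to arrange is then {ZZZ, B, D, L}, 4 items in all.
All 4 items are distinct, so there are (4)! = 24 arrangements.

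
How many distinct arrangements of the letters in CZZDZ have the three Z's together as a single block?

Treat the 3 copies of Z as a single block. The multiset to arrange is then {ZZZ, C, D}, 3 items in all.
All 3 items are distinct, so there are (3)! = 6 arrangements.

6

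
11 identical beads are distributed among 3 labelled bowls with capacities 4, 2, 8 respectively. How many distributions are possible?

9

Ignoring the caps, the number of non-negative solutions to x_1+…+x_3 = 11 is C(13,2) = 78.
Subtract solutions that violate a single cap (substitute x_i' = x_i − (cap_i+1)): x_1 ≥ 5 gives C(8,2) = 28; x_2 ≥ 3 gives C(10,2) = 45; x_3 ≥ 9 gives C(4,2) = 6. Together 79.
Add back pairs where two caps are both exceeded: 10 + 0 + 0 = 10.
By inclusion–exclusion the count is 78 − 79 + 10 = 9.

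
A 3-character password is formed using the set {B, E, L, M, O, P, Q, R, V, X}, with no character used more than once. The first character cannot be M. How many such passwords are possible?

648

The first character has 10−1 = 9 choices (anything except M).
The remaining 2 characters are filled from the other 9 symbols without repetition: 9 × 8 = 72.
Total: 9 × 72 = 648.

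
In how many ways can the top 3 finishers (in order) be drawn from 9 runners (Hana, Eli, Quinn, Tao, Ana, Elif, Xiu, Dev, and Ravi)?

There are 9 choices for 1st place, 8 for 2nd, and 7 for 3rd.
That gives 9 × 8 × 7 = 504.

504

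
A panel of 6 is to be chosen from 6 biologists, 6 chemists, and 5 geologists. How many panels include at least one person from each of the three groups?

Unrestricted: C(17,6) = 12376 ways to pick any 6 of the 17.
Subtract selections that omit an entire group: no biologists → C(11,6) = 462; no chemists → C(11,6) = 462; no geologists → C(12,6) = 924.
Add back selections omitting two groups (i.e. drawn from a single group): C(6,6) + C(6,6) + C(5,6) = 2.
By inclusion–exclusion: 12376 − 1848 + 2 = 10530.

10530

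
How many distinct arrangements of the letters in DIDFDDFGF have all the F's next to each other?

210

Treat the 3 copies of F as a single block. The multiset to arrange is then {FFF, D, D, D, D, G, I}, 7 items in all.
That gives (7)!/(4!) = 210 arrangements.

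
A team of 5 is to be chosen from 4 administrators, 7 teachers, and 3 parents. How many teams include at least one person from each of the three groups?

1288

Unrestricted: C(14,5) = 2002 ways to pick any 5 of the 14.
Subtract selections that omit an entire group: no administrators → C(10,5) = 252; no teachers → C(7,5) = 21; no parents → C(11,5) = 462.
Add back selections omitting two groups (i.e. drawn from a single group): C(4,5) + C(7,5) + C(3,5) = 21.
By inclusion–exclusion: 2002 − 735 + 21 = 1288.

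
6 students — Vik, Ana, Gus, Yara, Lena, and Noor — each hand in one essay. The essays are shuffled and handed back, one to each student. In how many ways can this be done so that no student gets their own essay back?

This is the derangement count D_6: permutations of 6 items with no fixed point.
By inclusion–exclusion this is Σ_{j=0}^{6} (−1)^j C(6,j)·(6−j)!.
Computing: 720 − 720 + 360 − 120 + 30 − 6 + 1 = 265.

265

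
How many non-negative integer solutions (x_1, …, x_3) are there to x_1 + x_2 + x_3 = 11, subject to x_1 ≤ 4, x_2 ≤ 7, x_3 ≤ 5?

Without the upper bounds there are C(13,2) = 78 ways to split 11 among 3 variables.
Subtract solutions that violate a single cap (substitute x_i' = x_i − (cap_i+1)): x_1 ≥ 5 gives C(8,2) = 28; x_2 ≥ 8 gives C(5,2) = 10; x_3 ≥ 6 gives C(7,2) = 21. Together 59.
Add back pairs where two caps are both exceeded: 0 + 1 + 0 = 1.
By inclusion–exclusion the count is 78 − 59 + 1 = 20.

20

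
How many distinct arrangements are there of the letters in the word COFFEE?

180

Letter multiplicities in COFFEE: C×1, E×2, F×2, O×1.
Dividing 6! = 720 by 2!·2! = 4 for the repeated letters gives 180.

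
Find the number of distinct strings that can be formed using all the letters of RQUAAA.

120

The 6 letters of RQUAAA have repeats: A appearing 3 times.
Dividing 6! = 720 by 3! = 6 for the repeated letters gives 120.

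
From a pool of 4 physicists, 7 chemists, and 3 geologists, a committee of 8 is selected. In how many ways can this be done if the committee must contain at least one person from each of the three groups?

2793

Unrestricted: C(14,8) = 3003 ways to pick any 8 of the 14.
Selections missing a whole group: no physicists → C(10,8) = 45; no chemists → C(7,8) = 0; no geologists → C(11,8) = 165.
Add back selections omitting two groups (i.e. drawn from a single group): C(4,8) + C(7,8) + C(3,8) = 0.
By inclusion–exclusion: 3003 − 210 + 0 = 2793.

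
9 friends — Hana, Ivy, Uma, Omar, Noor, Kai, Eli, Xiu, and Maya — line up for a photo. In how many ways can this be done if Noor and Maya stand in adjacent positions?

80640

Treat {Noor, Maya} as a single unit. There are 8 units to order, and the pair itself can be ordered 2 ways.
So the count is 2·(8)! = 80640.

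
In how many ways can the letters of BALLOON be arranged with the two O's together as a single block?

Treat the 2 copies of O as a single block. The multiset to arrange is then {OO, A, B, L, L, N}, 6 items in all.
That gives (6)!/(2!) = 360 arrangements.

360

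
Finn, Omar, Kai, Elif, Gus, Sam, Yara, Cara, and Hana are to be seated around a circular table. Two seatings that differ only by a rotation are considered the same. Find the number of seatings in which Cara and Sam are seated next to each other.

Treat {Cara, Sam} as one unit (2 internal orders) and seat the resulting 8 units around the table: (7)! circular arrangements.
So 2 × (7)! = 2 × 5040 = 10080.

10080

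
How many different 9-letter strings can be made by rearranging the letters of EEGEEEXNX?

1512

Letter multiplicities in EEGEEEXNX: E×5, G×1, N×1, X×2.
Dividing 9! = 362880 by 5!·2! = 240 for the repeated letters gives 1512.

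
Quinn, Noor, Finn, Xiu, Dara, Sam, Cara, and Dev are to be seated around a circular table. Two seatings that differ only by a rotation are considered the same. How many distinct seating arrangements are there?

5040

Seat Quinn anywhere (absorbing the rotational symmetry), then permute the other 7: (7)! = 5040.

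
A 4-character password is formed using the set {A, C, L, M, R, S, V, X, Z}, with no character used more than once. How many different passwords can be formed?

3024

This is a permutation of 4 out of 9: P(9,4) = 9!/5!.
9 × 8 × 7 × 6 = 3024.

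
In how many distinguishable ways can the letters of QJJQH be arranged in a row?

Letter multiplicities in QJJQH: H×1, J×2, Q×2.
So there are 5! / (2!·2!) = 30 distinguishable arrangements.

30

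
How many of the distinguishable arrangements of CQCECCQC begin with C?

105

Fix C in the first position and arrange the remaining 7 letters.
Those 7 letters have C appearing 4 times and Q appearing twice, giving (7)!/(4!·2!) = 105.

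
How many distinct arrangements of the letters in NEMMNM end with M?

30

With the last slot taken by M, it remains to arrange the other 5 letters (NEMNM).
Those 5 letters have M appearing twice and N appearing twice, giving (5)!/(2!·2!) = 30.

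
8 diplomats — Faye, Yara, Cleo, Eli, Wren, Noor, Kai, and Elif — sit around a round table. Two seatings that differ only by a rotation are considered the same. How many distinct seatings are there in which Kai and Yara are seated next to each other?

Glue Kai and Yara into a block (2 internal orders). Seating 7 units around a circle gives (6)! arrangements.
So 2 × (6)! = 2 × 720 = 1440.

1440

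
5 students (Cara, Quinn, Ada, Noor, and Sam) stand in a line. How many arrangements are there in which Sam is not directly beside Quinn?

72

Of the 5! = 120 arrangements, those with Sam and Quinn adjacent number 2 × 4! = 48 (treat the pair as a block with 2 internal orders).
So 120 − 48 = 72 arrangements keep them apart.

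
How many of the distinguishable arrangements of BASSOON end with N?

Fix N in the last position and arrange the remaining 6 letters.
Those 6 letters have O appearing twice and S appearing twice, giving (6)!/(2!·2!) = 180.

180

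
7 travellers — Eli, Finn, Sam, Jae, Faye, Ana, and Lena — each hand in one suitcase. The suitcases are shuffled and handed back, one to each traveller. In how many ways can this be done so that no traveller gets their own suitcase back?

1854

This is the derangement count D_7: permutations of 7 items with no fixed point.
By inclusion–exclusion this is Σ_{j=0}^{7} (−1)^j C(7,j)·(7−j)!.
Computing: 5040 − 5040 + 2520 − 840 + 210 − 42 + 7 − 1 = 1854.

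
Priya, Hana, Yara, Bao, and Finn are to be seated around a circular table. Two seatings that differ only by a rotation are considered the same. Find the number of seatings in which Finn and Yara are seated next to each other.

12

Treat {Finn, Yara} as one unit (2 internal orders) and seat the resulting 4 units around the table: (3)! circular arrangements.
So 2 × (3)! = 2 × 6 = 12.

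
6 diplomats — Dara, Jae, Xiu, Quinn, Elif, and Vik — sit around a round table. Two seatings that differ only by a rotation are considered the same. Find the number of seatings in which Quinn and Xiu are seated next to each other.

Glue Quinn and Xiu into a block (2 internal orders). Seating 5 units around a circle gives (4)! arrangements.
So 2 × (4)! = 2 × 24 = 48.

48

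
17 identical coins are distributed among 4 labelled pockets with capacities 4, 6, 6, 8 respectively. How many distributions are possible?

108

Without the upper bounds there are C(20,3) = 1140 ways to split 17 among 4 pockets.
Subtract solutions that violate a single cap (substitute x_i' = x_i − (cap_i+1)): x_1 ≥ 5 gives C(15,3) = 455; x_2 ≥ 7 gives C(13,3) = 286; x_3 ≥ 7 gives C(13,3) = 286; x_4 ≥ 9 gives C(11,3) = 165. Together 1192.
Add back pairs where two caps are both exceeded: 56 + 56 + 20 + 20 + 4 + 4 = 160.
By inclusion–exclusion the count is 1140 − 1192 + 160 = 108.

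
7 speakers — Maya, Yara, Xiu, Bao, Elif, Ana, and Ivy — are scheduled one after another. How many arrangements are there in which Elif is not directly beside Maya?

3600

Of the 7! = 5040 arrangements, those with Elif and Maya adjacent number 2 × 6! = 1440 (treat the pair as a block with 2 internal orders).
So 5040 − 1440 = 3600 arrangements keep them apart.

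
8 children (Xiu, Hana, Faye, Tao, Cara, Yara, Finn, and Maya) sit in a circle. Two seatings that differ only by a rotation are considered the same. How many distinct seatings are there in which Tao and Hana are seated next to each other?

1440

Treat {Tao, Hana} as one unit (2 internal orders) and seat the resulting 7 units around the table: (6)! circular arrangements.
So 2 × (6)! = 2 × 720 = 1440.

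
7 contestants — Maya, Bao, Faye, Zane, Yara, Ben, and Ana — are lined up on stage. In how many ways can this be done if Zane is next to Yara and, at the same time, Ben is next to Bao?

Treat {Zane,Yara} as one block (2 orders) and {Ben,Bao} as another (2 orders).
That leaves 5 units to arrange: 2 × 2 × 5! = 4 × 120 = 480.

480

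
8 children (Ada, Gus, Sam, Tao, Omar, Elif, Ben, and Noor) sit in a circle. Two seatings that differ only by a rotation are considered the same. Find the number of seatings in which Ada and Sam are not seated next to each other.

Without the restriction there are (7)! = 5040 seatings.
Seatings with Ada beside Sam: treat them as a block with 2 internal orders, giving 2 × (6)! = 1440.
Subtracting, 5040 − 1440 = 3600.

3600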